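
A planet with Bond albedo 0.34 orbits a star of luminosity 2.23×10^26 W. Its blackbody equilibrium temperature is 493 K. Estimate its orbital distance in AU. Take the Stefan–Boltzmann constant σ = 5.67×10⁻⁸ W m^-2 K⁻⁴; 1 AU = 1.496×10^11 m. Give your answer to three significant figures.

0.198 AU

Required flux: S = 4σT⁴/(1−α) = 20300 W m^-2.
From L = 4πd²S, d = √(2.23×10^26/(4π·20300)) = 2.957×10^10 m = 0.1976 AU.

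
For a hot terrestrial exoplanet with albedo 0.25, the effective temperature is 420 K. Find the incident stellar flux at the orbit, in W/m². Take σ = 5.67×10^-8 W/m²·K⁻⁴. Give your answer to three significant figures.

9410 W/m²

Invert the energy balance for S: S = 4σT⁴/(1−α).
σT⁴ = 5.67×10⁻⁸·(420)⁴ = 1764 W/m².
S = 4·1764/0.75 = 9410 W/m².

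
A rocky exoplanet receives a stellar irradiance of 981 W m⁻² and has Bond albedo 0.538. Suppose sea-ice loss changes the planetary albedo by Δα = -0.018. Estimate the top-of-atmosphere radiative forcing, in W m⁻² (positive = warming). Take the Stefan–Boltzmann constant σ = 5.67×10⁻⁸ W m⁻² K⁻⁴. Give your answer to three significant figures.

TOA radiative forcing: ΔF = −S·Δα/4 = −981.0·(-0.018)/4 = 4.414 W m⁻².

4.41 W m⁻²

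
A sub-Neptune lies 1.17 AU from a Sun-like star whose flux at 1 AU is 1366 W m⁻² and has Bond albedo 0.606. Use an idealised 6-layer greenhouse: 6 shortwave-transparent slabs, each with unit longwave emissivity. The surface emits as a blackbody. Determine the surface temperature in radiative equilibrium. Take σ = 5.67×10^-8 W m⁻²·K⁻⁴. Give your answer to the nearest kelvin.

Irradiance scales as 1/d², so S = 1366 W m⁻² × (1/1.17)² = 997.9 W m⁻².
Top-of-atmosphere balance: σT_e⁴ = S(1−α)/4 = 98.29 W m⁻² → T_e = 204.0 K.
For an N-layer opaque stack, T_s⁴ = (N+1)T_e⁴, hence T_s = (7)^(1/4)×204.0 K = 331.9 K.

332 K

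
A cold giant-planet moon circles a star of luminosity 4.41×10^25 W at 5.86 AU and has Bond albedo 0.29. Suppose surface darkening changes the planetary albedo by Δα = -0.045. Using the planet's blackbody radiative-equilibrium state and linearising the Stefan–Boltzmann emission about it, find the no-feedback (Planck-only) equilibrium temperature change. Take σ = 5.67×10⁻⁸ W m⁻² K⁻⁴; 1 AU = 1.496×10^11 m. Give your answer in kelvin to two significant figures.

Orbital distance: d = 5.86 AU = 8.767×10^11 m.
Flux at the orbit: S = L/(4πd²) = 4.41×10^25/(4π·(8.77×10^11)²) = 4.566 W m⁻².
Unperturbed T_e = [4.566·(1−0.29)/(4σ)]^¼ = 61.49 K.
ΔF = −(S/4)Δα = −(4.566/4)×(-0.045) = 0.05137 W m⁻².
Linearising σT⁴ gives d(σT⁴)/dT = 4σT_e³ = 0.05273 W m⁻² per K.
Hence the no-feedback warming is ΔF/(4σT_e³) = 0.974 K.

0.97 kelvin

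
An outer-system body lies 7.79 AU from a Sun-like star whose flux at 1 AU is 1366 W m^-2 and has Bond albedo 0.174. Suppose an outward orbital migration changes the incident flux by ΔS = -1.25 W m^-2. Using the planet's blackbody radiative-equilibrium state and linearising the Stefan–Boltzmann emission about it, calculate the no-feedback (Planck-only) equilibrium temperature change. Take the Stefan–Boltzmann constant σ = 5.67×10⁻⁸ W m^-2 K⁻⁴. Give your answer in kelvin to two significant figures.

-1.3 kelvin

Flux at the orbit: S = 1366/(7.79)² = 22.51 W m^-2.
The baseline emission temperature is T_e = 95.15 K.
TOA radiative forcing: ΔF = (1−α)ΔS/4 = 0.826·(-1.25)/4 = -0.2581 W m^-2.
Planck response: λ_P = 4σT_e³ = 4·5.67×10⁻⁸·(95.15)³ = 0.1954 W m^-2/K.
So ΔT₀ = -0.2581/0.1954 = -1.32 K.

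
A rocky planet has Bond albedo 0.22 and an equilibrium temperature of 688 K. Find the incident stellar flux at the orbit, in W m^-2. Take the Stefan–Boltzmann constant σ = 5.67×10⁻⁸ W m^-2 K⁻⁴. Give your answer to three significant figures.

Invert the energy balance for S: S = 4σT⁴/(1−α).
σT⁴ = 5.67×10⁻⁸·(688)⁴ = 12700 W m^-2.
S = 4·12700/0.78 = 65150 W m^-2.

65100 W m^-2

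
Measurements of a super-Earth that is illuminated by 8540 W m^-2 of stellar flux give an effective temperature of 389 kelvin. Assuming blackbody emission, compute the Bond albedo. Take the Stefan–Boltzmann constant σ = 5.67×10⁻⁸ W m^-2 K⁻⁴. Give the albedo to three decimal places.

0.392

Rearranging the radiative balance, α = 1 − 4σT⁴/S.
σT⁴ = 1298 W m^-2, so 4σT⁴ = 5193 W m^-2.
1−α = 5193/8540 = 0.6081, so α = 0.3919.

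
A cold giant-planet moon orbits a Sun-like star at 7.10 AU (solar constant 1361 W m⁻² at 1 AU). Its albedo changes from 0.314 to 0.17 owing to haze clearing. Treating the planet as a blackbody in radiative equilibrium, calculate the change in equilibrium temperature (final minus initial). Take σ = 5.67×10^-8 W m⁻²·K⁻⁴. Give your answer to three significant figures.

Flux at the orbit: S = 1361/(7.10)² = 27.00 W m⁻².
Before: T₁ = [27.00·0.686/(4σ)]^(1/4) = 95.06 K.
Final:   T₂ = [S(1−0.17)/(4σ)]^(1/4) = 99.70 K.
ΔT = T₂ − T₁ = 4.638 K.

4.64 K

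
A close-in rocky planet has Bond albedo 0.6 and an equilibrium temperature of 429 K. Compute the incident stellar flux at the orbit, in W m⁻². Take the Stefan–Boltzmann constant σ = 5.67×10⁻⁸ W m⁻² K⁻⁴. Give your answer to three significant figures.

19200 W m⁻²

Invert the energy balance for S: S = 4σT⁴/(1−α).
σT⁴ = 5.67×10⁻⁸·(429)⁴ = 1920 W m⁻².
So S = 4×1920/(1−0.6) = 19200 W m⁻².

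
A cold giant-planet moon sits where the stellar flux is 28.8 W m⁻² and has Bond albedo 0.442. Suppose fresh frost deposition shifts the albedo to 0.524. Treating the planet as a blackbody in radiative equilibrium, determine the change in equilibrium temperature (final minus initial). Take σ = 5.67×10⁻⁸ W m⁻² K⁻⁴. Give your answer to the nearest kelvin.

Before: T₁ = [28.80·0.558/(4σ)]^(1/4) = 91.75 K.
After:  T₂ = [28.80·0.476/(4σ)]^(1/4) = 88.17 K.
Change: 88.17 − 91.75 = -3.574 K.

-4 K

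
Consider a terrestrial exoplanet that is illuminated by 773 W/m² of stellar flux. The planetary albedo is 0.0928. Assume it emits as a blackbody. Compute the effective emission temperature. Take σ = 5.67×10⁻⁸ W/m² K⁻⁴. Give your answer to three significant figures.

The planet absorbs (1−α)S over its disc πR² and re-emits over 4πR², so the mean absorbed flux is (1−0.0928)·773.0/4 = 175.3 W/m².
In equilibrium σT⁴ equals this, so T = 235.8 K.

236 K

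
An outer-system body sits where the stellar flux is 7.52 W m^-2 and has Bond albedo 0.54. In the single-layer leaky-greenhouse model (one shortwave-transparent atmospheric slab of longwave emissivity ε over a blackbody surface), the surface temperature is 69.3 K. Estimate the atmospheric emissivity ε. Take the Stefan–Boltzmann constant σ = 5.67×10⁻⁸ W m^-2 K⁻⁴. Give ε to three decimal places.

0.677

Effective temperature: T_e = [S(1−α)/(4σ)]^(1/4) = 62.49 K.
Since (2−ε)/2 = (T_e/T_s)⁴ = 0.6613, ε = 0.6774.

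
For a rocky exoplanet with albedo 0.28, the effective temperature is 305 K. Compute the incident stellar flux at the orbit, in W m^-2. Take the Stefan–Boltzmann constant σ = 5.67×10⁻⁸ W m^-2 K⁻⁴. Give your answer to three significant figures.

2730 W m^-2

From S(1−α)/4 = σT⁴: S = 4σT⁴/(1−α).
σT⁴ = 5.67×10⁻⁸·(305)⁴ = 490.7 W m^-2.
S = 4·490.7/0.72 = 2726 W m^-2.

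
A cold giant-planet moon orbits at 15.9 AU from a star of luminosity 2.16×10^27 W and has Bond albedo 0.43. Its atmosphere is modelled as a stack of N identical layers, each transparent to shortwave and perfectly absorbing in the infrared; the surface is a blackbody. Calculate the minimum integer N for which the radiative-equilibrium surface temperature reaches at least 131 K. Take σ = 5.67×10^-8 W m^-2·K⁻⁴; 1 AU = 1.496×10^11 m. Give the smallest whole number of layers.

3

d = 15.9 × 1.496×10^11 m = 2.379×10^12 m.
Flux at the orbit: S = L/(4πd²) = 2.16×10^27/(4π·(2.38×10^12)²) = 30.38 W m^-2.
OLR = S(1−α)/4 = 4.329 W m^-2; the top layer radiates at T_e = 93.48 K.
T_s = (N+1)^(1/4)·T_e ≥ 131 K requires N+1 ≥ (T_s/T_e)⁴ = (131/93.48)⁴ = 3.857.
The minimum whole number is N = 3.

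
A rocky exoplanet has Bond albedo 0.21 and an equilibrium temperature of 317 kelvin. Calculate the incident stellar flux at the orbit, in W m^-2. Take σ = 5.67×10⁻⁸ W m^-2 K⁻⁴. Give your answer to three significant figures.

2900 W m^-2

From S(1−α)/4 = σT⁴: S = 4σT⁴/(1−α).
The emitted flux is σT⁴ = 572.6 W m^-2.
So S = 4×572.6/(1−0.21) = 2899 W m^-2.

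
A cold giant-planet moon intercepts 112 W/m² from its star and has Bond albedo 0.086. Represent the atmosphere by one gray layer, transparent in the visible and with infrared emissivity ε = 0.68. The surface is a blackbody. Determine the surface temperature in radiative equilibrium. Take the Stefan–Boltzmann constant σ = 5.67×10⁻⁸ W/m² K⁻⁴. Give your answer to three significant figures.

At the top of the atmosphere, σT_e⁴ = S(1−α)/4 = 25.59 W/m², giving T_e = 145.8 K.
The surface balance (absorbed SW + ε·downward IR = σT_s⁴) with T_a⁴ = T_s⁴/2 reduces to T_s = T_e·[2/(2−ε)]^¼ = 161.7 K.

162 K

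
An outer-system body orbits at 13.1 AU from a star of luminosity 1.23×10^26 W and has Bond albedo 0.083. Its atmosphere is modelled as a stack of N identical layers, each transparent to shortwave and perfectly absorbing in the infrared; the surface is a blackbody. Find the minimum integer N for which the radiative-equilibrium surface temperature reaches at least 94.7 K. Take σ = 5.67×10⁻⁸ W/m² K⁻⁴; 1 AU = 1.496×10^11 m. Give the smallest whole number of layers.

d = 13.1 × 1.496×10^11 m = 1.960×10^12 m.
Flux at the orbit: S = L/(4πd²) = 1.23×10^26/(4π·(1.96×10^12)²) = 2.549 W/m².
OLR = S(1−α)/4 = 0.5843 W/m²; the top layer radiates at T_e = 56.66 K.
Since T_s⁴ = (N+1)T_e⁴, we need N ≥ (T_s/T_e)⁴ − 1 = 6.805.
Rounding up, N = 7.

7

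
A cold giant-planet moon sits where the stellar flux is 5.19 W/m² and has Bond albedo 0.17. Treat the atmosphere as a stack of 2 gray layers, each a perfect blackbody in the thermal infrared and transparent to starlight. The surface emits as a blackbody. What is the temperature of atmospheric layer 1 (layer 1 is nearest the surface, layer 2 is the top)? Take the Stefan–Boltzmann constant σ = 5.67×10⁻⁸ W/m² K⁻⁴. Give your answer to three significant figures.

OLR = S(1−α)/4 = 1.077 W/m²; the top layer radiates at T_e = 66.02 K.
Each opaque layer satisfies 2T_j⁴ = T_{j−1}⁴ + T_{j+1}⁴, giving T_k⁴ = (N+1−k)T_e⁴.
With k = 1: T_1 = (2+1−1)^¼·66.02 K = 78.51 K.

78.5 K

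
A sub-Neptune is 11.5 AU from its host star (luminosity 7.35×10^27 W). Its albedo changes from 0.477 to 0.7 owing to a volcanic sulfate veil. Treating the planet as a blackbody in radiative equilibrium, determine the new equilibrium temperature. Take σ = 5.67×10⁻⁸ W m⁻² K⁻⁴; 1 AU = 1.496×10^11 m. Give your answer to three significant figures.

127 K

d = 11.5 × 1.496×10^11 m = 1.720×10^12 m.
S = L/(4πd²) = 197.6 W m⁻².
T₂ = [S(1−α₂)/(4σ)]^(1/4) = [197.6·0.3/(4σ)]^(1/4) = 127.2 K.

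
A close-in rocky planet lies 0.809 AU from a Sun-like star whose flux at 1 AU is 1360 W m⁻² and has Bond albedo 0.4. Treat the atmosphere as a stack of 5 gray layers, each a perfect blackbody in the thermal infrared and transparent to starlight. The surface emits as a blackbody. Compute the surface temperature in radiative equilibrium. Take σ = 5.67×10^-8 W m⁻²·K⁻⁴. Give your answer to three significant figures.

426 K

By the inverse-square law, S = 1360/0.809² = 2078 W m⁻².
Top-of-atmosphere balance: σT_e⁴ = S(1−α)/4 = 311.7 W m⁻² → T_e = 272.3 K.
For an N-layer opaque stack, T_s⁴ = (N+1)T_e⁴, hence T_s = (6)^(1/4)×272.3 K = 426.2 K.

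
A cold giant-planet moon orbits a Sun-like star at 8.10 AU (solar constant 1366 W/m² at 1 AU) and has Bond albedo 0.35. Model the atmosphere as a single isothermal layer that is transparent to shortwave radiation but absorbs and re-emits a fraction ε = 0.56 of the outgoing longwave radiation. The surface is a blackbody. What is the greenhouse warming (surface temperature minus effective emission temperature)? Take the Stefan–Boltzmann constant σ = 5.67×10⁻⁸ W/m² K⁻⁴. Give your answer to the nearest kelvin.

8 K

Flux at the orbit: S = 1366/(8.10)² = 20.82 W/m².
At the top of the atmosphere, σT_e⁴ = S(1−α)/4 = 3.383 W/m², giving T_e = 87.89 K.
The surface balance (absorbed SW + ε·downward IR = σT_s⁴) with T_a⁴ = T_s⁴/2 reduces to T_s = T_e·[2/(2−ε)]^¼ = 95.41 K.
The atmosphere warms the surface by 7.523 K.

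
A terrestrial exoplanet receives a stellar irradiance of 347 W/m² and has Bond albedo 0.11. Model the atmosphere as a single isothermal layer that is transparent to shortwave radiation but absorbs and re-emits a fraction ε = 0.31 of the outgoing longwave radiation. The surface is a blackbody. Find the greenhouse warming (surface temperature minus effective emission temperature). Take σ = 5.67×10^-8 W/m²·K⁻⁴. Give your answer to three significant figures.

8.26 K

The planet radiates to space at T_e = [S(1−α)/(4σ)]^(1/4) = 192.1 K.
Surface balance with a leaky layer gives σT_s⁴ = σT_e⁴·2/(2−ε), so T_s = T_e·[2/(2−0.31)]^(1/4) = 200.4 K.
The atmosphere warms the surface by 8.261 K.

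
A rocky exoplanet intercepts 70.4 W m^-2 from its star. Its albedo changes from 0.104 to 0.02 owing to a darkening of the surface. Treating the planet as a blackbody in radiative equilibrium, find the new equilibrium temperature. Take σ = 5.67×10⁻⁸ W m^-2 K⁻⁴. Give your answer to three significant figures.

New equilibrium: T₂ = [(1−0.02)·70.40/(4σ)]^(1/4) = 132.1 K.

132 kelvin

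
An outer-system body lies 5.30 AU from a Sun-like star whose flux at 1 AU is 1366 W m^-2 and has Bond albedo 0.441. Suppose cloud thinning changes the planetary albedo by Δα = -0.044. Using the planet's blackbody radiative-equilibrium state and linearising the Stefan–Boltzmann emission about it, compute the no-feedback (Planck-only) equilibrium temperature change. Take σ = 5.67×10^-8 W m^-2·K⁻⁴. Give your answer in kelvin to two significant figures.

Irradiance scales as 1/d², so S = 1366 W m^-2 × (1/5.30)² = 48.63 W m^-2.
The baseline emission temperature is T_e = 104.6 K.
TOA radiative forcing: ΔF = −S·Δα/4 = −48.63·(-0.044)/4 = 0.5349 W m^-2.
Linearising σT⁴ gives d(σT⁴)/dT = 4σT_e³ = 0.2598 W m^-2 per K.
ΔT₀ = ΔF/λ_P = 0.5349/0.2598 = 2.06 K.

2.1 K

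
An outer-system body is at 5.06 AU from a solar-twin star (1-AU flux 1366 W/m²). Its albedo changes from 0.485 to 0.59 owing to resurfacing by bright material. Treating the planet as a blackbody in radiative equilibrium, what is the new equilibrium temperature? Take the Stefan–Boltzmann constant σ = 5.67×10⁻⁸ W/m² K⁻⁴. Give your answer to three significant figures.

99.1 kelvin

Flux at the orbit: S = 1366/(5.06)² = 53.35 W/m².
With the new albedo, S(1−α₂)/4 = 5.469 W/m², so T₂ = 99.10 K.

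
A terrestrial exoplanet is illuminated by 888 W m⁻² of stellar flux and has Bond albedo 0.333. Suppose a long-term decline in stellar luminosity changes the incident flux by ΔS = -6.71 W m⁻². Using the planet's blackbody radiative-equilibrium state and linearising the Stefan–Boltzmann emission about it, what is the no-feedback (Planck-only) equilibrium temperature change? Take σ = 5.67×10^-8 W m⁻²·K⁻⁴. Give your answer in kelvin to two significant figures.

Unperturbed T_e = [888.0·(1−0.333)/(4σ)]^¼ = 226.1 K.
ΔF = Δ[S(1−α)]/4 = (1−0.333)·-6.71/4 = -1.119 W m⁻².
Linearising σT⁴ gives d(σT⁴)/dT = 4σT_e³ = 2.620 W m⁻² per K.
Hence the no-feedback warming is ΔF/(4σT_e³) = -0.427 K.

-0.43 K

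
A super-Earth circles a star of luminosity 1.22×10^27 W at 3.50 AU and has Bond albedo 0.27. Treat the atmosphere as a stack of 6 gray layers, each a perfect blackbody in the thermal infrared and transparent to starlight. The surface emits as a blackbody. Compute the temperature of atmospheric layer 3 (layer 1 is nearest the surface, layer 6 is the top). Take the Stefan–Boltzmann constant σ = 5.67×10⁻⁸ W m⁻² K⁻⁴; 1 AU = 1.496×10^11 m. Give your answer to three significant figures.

Orbital distance: d = 3.50 AU = 5.236×10^11 m.
Spreading L over a sphere of radius d: S = 1.22×10^27/(4π·5.24×10^11²) = 354.1 W m⁻².
The effective emission temperature is T_e = [S(1−α)/(4σ)]^¼ = 183.7 K.
In the N-layer model, layer k (counted from the surface) has T_k = (N+1−k)^(1/4)·T_e.
T_3 = (4)^(1/4)·183.7 = 259.8 K.

260 K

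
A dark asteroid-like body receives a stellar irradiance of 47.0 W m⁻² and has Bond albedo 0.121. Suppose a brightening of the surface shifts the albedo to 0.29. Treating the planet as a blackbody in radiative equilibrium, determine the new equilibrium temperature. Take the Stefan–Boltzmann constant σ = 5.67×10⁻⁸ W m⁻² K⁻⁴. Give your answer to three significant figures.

110 K

T₂ = [S(1−α₂)/(4σ)]^(1/4) = [47.00·0.71/(4σ)]^(1/4) = 110.1 K.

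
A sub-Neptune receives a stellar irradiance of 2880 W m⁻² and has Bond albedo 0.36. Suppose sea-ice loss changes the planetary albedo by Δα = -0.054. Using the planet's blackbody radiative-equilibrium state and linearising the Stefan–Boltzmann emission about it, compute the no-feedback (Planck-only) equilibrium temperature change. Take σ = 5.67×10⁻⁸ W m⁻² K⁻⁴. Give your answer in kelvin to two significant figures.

The baseline emission temperature is T_e = 300.2 K.
TOA radiative forcing: ΔF = −S·Δα/4 = −2880·(-0.054)/4 = 38.88 W m⁻².
Linearising σT⁴ gives d(σT⁴)/dT = 4σT_e³ = 6.139 W m⁻² per K.
So ΔT₀ = 38.88/6.139 = 6.33 K.

6.3 K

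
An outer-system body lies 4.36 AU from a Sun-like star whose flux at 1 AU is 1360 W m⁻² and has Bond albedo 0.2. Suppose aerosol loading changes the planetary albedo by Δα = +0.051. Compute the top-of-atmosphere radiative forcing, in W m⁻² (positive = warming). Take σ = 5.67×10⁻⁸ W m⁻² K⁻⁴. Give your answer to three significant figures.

-0.912 W m⁻²

Irradiance scales as 1/d², so S = 1360 W m⁻² × (1/4.36)² = 71.54 W m⁻².
ΔF = −(S/4)Δα = −(71.54/4)×(+0.051) = -0.9122 W m⁻².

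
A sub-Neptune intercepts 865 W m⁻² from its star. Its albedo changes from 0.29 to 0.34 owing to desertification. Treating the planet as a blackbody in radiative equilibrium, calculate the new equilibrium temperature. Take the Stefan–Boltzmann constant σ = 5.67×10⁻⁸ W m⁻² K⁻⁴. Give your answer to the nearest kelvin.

With the new albedo, S(1−α₂)/4 = 142.7 W m⁻², so T₂ = 224.0 K.

224 kelvin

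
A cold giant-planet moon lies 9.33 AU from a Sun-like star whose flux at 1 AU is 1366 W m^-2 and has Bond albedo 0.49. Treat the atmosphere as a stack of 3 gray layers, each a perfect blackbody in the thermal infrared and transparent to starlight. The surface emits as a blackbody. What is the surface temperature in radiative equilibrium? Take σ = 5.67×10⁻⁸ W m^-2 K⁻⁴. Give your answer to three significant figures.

109 K

By the inverse-square law, S = 1366/9.33² = 15.69 W m^-2.
The effective emission temperature is T_e = [S(1−α)/(4σ)]^¼ = 77.07 K.
Layer-by-layer balance gives σT_s⁴ = (N+1)σT_e⁴, so T_s = 4^¼·77.07 = 109.0 K.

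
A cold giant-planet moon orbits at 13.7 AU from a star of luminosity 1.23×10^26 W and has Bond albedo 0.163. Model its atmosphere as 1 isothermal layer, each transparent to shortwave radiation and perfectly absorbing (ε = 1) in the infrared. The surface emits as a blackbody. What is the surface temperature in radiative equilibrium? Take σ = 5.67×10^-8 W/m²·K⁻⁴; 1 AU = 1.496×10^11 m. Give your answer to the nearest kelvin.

64 K

d = 13.7 × 1.496×10^11 m = 2.050×10^12 m.
Flux at the orbit: S = L/(4πd²) = 1.23×10^26/(4π·(2.05×10^12)²) = 2.330 W/m².
Top-of-atmosphere balance: σT_e⁴ = S(1−α)/4 = 0.4876 W/m² → T_e = 54.15 K.
With N = 1 opaque layers, T_s = (N+1)^(1/4)·T_e = 2^(1/4)·54.15 = 64.40 K.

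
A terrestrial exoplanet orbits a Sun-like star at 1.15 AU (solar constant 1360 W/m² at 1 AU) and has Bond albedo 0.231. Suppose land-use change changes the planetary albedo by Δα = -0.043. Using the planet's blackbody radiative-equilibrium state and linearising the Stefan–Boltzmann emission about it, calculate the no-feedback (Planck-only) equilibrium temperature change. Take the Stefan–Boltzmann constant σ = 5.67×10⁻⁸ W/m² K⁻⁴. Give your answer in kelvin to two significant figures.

3.4 K

By the inverse-square law, S = 1360/1.15² = 1028 W/m².
Unperturbed T_e = [1028·(1−0.231)/(4σ)]^¼ = 243.0 K.
ΔF = −(S/4)Δα = −(1028/4)×(-0.043) = 11.05 W/m².
Linearising σT⁴ gives d(σT⁴)/dT = 4σT_e³ = 3.254 W/m² per K.
ΔT₀ = ΔF/λ_P = 11.05/3.254 = 3.40 K.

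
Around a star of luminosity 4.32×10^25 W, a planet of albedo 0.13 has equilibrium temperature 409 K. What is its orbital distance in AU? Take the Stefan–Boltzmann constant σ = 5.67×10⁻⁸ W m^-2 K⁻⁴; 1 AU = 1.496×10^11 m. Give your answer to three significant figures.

The flux needed for this T is 4σT⁴/(1−0.13) = 7295 W m^-2.
Then d = [L/(4πS)]^(1/2) = 2.171×10^10 m, i.e. 0.1451 AU.

0.145 AU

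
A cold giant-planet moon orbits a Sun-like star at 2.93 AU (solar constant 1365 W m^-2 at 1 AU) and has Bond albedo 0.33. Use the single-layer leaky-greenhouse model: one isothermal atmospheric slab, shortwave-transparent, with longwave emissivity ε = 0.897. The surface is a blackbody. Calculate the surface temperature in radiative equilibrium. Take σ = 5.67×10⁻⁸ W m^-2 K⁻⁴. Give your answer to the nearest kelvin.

Flux at the orbit: S = 1365/(2.93)² = 159.0 W m^-2.
Effective emission temperature (TOA balance): σT_e⁴ = S(1−α)/4 = 26.63 W m^-2 → T_e = 147.2 K.
Surface balance with a leaky layer gives σT_s⁴ = σT_e⁴·2/(2−ε), so T_s = T_e·[2/(2−0.897)]^(1/4) = 170.8 K.

171 K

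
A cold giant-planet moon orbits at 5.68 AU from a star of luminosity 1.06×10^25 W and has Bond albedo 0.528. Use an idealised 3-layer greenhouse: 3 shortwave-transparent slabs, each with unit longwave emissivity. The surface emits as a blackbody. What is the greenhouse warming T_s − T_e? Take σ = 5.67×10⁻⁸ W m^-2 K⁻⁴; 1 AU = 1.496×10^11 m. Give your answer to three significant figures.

Orbital distance: d = 5.68 AU = 8.497×10^11 m.
Spreading L over a sphere of radius d: S = 1.06×10^25/(4π·8.50×10^11²) = 1.168 W m^-2.
The effective emission temperature is T_e = [S(1−α)/(4σ)]^¼ = 39.49 K.
T_s = (N+1)^(1/4)·T_e = 55.84 K.
Warming: T_s − T_e = 16.36 K.

16.4 kelvin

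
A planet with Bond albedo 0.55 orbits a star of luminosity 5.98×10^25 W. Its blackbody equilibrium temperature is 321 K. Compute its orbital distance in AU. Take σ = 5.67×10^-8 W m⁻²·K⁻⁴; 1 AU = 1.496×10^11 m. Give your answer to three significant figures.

Required flux: S = 4σT⁴/(1−α) = 5351 W m⁻².
S = L/(4πd²) → d = √(L/4πS) = √(5.98×10^25/(4π·5351)) = 2.982×10^10 m = 0.1993 AU.

0.199 AU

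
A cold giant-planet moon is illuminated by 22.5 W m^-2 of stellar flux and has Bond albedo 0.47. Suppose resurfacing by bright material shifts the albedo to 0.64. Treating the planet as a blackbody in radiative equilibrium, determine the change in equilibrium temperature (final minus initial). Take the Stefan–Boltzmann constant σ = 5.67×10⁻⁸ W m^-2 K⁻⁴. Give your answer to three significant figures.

Initial: T₁ = [S(1−0.47)/(4σ)]^(1/4) = 85.15 K.
With α = 0.64, T₂ = 77.31 K.
Change: 77.31 − 85.15 = -7.848 K.

-7.85 kelvin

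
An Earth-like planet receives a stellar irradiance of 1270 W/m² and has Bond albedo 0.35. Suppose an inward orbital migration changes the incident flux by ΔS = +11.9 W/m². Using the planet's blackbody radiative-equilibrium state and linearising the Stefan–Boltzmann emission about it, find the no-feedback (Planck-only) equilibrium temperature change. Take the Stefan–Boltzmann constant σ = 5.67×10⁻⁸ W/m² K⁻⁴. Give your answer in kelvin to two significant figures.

0.58 K

The baseline emission temperature is T_e = 245.6 K.
TOA radiative forcing: ΔF = (1−α)ΔS/4 = 0.65·(+11.9)/4 = 1.934 W/m².
The Planck feedback parameter is 4σT_e³ = 3.361 W/m²/K.
Hence the no-feedback warming is ΔF/(4σT_e³) = 0.575 K.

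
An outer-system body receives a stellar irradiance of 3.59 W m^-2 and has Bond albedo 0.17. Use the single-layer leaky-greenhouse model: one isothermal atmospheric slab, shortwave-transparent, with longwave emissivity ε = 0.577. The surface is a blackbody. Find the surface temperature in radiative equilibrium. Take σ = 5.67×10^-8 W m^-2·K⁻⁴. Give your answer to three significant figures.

The planet radiates to space at T_e = [S(1−α)/(4σ)]^(1/4) = 60.20 K.
The surface balance (absorbed SW + ε·downward IR = σT_s⁴) with T_a⁴ = T_s⁴/2 reduces to T_s = T_e·[2/(2−ε)]^¼ = 65.55 K.

65.6 K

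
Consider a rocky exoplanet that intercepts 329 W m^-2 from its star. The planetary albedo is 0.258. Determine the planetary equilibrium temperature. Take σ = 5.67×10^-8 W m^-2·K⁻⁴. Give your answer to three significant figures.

Averaging over the sphere, the absorbed flux is S(1−α)/4 = 61.03 W m^-2.
Set σT⁴ = 61.03 → T = (61.03/σ)^(1/4) = 181.1 K.

181 K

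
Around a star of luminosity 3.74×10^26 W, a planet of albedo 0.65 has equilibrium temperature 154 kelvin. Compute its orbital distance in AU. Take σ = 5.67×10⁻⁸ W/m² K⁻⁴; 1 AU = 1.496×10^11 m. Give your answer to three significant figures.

The flux needed for this T is 4σT⁴/(1−0.65) = 364.5 W/m².
S = L/(4πd²) → d = √(L/4πS) = √(3.74×10^26/(4π·364.5)) = 2.858×10^11 m = 1.910 AU.

1.91 AU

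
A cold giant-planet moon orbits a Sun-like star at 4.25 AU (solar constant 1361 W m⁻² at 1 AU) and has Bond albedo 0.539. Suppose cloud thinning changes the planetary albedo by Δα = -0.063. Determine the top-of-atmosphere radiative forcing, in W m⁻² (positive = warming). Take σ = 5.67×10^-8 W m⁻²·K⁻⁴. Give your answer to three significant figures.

1.19 W m⁻²

By the inverse-square law, S = 1361/4.25² = 75.35 W m⁻².
The change in absorbed flux is Δ[S(1−α)/4] = −SΔα/4 = 1.187 W m⁻².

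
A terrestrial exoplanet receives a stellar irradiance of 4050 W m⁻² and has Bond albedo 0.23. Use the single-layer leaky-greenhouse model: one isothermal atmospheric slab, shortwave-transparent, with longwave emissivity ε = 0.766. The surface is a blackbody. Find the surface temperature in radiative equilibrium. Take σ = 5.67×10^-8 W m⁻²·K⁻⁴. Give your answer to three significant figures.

The planet radiates to space at T_e = [S(1−α)/(4σ)]^(1/4) = 342.4 K.
Surface balance with a leaky layer gives σT_s⁴ = σT_e⁴·2/(2−ε), so T_s = T_e·[2/(2−0.766)]^(1/4) = 386.4 K.

386 kelvin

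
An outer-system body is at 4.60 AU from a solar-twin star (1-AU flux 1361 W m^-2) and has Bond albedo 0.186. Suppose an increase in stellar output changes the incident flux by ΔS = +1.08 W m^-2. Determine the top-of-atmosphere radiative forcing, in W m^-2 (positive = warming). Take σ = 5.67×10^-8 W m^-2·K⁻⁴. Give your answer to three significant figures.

By the inverse-square law, S = 1361/4.60² = 64.32 W m^-2.
TOA radiative forcing: ΔF = (1−α)ΔS/4 = 0.814·(+1.08)/4 = 0.2198 W m^-2.

0.220 W m^-2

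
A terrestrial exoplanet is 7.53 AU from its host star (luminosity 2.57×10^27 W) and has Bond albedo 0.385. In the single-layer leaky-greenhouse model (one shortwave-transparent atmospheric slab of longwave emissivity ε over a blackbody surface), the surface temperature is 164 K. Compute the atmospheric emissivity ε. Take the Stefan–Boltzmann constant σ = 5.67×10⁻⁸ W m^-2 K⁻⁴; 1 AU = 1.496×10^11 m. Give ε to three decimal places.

0.792

Orbital distance: d = 7.53 AU = 1.126×10^12 m.
Spreading L over a sphere of radius d: S = 2.57×10^27/(4π·1.13×10^12²) = 161.2 W m^-2.
TOA balance gives T_e = 144.6 K.
T_s⁴ = T_e⁴·2/(2−ε) → ε = 2 − 2(T_e/T_s)⁴ = 2 − 2·(144.6/164)⁴ = 0.7918.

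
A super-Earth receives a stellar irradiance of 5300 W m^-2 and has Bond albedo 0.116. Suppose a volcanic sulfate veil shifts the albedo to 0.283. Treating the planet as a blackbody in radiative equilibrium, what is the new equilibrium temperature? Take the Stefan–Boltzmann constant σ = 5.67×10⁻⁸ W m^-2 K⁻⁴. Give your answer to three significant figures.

360 K

With the new albedo, S(1−α₂)/4 = 950.0 W m^-2, so T₂ = 359.8 K.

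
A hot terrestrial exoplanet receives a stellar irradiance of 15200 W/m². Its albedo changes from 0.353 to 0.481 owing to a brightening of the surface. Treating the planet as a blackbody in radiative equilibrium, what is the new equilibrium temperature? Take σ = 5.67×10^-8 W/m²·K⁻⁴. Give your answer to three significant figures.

T₂ = [S(1−α₂)/(4σ)]^(1/4) = [15200·0.519/(4σ)]^(1/4) = 431.9 K.

432 kelvin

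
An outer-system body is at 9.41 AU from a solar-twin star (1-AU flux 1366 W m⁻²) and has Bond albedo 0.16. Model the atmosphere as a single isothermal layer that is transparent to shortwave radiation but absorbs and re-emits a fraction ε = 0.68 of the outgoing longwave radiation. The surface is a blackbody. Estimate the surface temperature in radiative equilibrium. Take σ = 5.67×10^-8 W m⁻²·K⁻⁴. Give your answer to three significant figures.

96.5 K

Irradiance scales as 1/d², so S = 1366 W m⁻² × (1/9.41)² = 15.43 W m⁻².
The planet radiates to space at T_e = [S(1−α)/(4σ)]^(1/4) = 86.94 K.
The surface balance (absorbed SW + ε·downward IR = σT_s⁴) with T_a⁴ = T_s⁴/2 reduces to T_s = T_e·[2/(2−ε)]^¼ = 96.46 K.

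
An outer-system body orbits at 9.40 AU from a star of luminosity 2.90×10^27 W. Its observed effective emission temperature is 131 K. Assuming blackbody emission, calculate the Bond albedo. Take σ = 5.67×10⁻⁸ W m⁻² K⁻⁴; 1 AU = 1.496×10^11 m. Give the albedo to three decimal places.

d = 9.40 × 1.496×10^11 m = 1.406×10^12 m.
S = L/(4πd²) = 116.7 W m⁻².
Rearranging the radiative balance, α = 1 − 4σT⁴/S.
4σT⁴ = 4·5.67×10⁻⁸·(131)⁴ = 66.79 W m⁻².
Hence α = 1 − 66.79/116.7 = 0.4277.

0.428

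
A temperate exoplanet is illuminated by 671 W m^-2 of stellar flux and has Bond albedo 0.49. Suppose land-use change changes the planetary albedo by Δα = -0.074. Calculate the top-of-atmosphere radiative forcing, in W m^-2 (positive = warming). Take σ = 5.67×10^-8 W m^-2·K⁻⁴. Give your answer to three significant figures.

12.4 W m^-2

ΔF = −(S/4)Δα = −(671.0/4)×(-0.074) = 12.41 W m^-2.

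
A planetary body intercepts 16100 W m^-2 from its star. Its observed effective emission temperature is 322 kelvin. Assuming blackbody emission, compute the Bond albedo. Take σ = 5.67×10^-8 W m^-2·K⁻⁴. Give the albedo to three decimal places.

Energy balance: S(1−α)/4 = σT⁴, so 1−α = 4σT⁴/S.
σT⁴ = 609.5 W m^-2, so 4σT⁴ = 2438 W m^-2.
Hence α = 1 − 2438/16100 = 0.8486.

0.849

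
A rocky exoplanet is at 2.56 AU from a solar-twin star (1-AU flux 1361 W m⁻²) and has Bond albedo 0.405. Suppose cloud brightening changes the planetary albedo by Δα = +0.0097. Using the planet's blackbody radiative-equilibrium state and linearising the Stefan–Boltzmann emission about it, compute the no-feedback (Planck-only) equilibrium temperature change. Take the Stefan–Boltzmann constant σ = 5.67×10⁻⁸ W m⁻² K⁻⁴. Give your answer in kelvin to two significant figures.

-0.62 kelvin

By the inverse-square law, S = 1361/2.56² = 207.7 W m⁻².
Reference equilibrium: T_e = [S(1−α)/(4σ)]^(1/4) = 152.8 K.
The change in absorbed flux is Δ[S(1−α)/4] = −SΔα/4 = -0.5036 W m⁻².
Linearising σT⁴ gives d(σT⁴)/dT = 4σT_e³ = 0.8088 W m⁻² per K.
Hence the no-feedback warming is ΔF/(4σT_e³) = -0.623 K.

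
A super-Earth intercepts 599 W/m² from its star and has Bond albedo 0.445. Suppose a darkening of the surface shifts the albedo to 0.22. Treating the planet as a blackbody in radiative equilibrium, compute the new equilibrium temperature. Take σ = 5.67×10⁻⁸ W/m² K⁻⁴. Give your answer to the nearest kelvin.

213 K

With the new albedo, S(1−α₂)/4 = 116.8 W/m², so T₂ = 213.0 K.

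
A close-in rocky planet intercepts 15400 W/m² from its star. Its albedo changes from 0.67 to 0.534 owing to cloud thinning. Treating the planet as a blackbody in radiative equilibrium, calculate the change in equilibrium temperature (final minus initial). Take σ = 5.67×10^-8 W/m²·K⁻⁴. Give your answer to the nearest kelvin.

Initial: T₁ = [S(1−0.67)/(4σ)]^(1/4) = 386.9 K.
Final:   T₂ = [S(1−0.534)/(4σ)]^(1/4) = 421.8 K.
ΔT = T₂ − T₁ = 34.86 K.

35 K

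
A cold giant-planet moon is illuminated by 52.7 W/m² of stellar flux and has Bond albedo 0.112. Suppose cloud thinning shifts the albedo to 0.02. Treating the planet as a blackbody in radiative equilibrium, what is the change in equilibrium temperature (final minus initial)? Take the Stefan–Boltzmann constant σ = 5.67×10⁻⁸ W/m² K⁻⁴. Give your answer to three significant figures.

2.99 K

Initial: T₁ = [S(1−0.112)/(4σ)]^(1/4) = 119.9 K.
Final:   T₂ = [S(1−0.02)/(4σ)]^(1/4) = 122.8 K.
ΔT = T₂ − T₁ = 2.990 K.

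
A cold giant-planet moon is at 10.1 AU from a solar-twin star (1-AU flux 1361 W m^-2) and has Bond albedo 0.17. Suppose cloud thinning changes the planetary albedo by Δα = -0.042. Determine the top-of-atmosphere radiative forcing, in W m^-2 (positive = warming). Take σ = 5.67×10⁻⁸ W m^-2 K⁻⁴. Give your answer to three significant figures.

0.140 W m^-2

Flux at the orbit: S = 1361/(10.1)² = 13.34 W m^-2.
ΔF = −(S/4)Δα = −(13.34/4)×(-0.042) = 0.1401 W m^-2.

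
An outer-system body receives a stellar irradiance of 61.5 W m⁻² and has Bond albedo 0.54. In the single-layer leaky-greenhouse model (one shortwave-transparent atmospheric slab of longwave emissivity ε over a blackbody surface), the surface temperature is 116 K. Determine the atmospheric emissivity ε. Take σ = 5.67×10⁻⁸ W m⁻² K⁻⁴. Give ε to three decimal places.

0.622

TOA balance gives T_e = 105.7 K.
Since (2−ε)/2 = (T_e/T_s)⁴ = 0.6889, ε = 0.6222.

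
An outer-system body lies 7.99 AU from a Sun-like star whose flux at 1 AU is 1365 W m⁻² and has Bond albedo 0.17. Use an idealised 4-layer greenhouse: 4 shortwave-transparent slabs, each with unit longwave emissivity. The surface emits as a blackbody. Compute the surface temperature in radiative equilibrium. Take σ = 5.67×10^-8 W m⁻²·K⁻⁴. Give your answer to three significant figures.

By the inverse-square law, S = 1365/7.99² = 21.38 W m⁻².
OLR = S(1−α)/4 = 4.437 W m⁻²; the top layer radiates at T_e = 94.05 K.
For an N-layer opaque stack, T_s⁴ = (N+1)T_e⁴, hence T_s = (5)^(1/4)×94.05 K = 140.6 K.

141 kelvin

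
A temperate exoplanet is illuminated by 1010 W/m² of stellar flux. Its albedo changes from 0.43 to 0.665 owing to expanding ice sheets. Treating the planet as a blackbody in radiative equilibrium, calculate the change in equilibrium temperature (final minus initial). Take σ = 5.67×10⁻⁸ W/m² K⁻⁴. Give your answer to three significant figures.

Initial: T₁ = [S(1−0.43)/(4σ)]^(1/4) = 224.5 K.
With α = 0.665, T₂ = 196.5 K.
ΔT = T₂ − T₁ = -27.93 K.

-27.9 K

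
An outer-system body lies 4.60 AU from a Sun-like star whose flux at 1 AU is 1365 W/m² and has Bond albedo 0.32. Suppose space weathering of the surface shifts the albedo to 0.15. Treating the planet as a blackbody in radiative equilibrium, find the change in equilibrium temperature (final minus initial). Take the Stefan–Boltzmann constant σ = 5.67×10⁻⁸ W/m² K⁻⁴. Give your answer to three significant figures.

By the inverse-square law, S = 1365/4.60² = 64.51 W/m².
Initial: T₁ = [S(1−0.32)/(4σ)]^(1/4) = 117.9 K.
After:  T₂ = [64.51·0.85/(4σ)]^(1/4) = 124.7 K.
ΔT = T₂ − T₁ = 6.766 K.

6.77 kelvin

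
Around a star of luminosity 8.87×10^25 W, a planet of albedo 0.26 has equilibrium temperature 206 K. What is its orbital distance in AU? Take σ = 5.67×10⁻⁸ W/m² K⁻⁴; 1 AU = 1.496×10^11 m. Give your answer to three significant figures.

Energy balance gives S = 4σT⁴/(1−α) = 551.9 W/m².
S = L/(4πd²) → d = √(L/4πS) = √(8.87×10^25/(4π·551.9)) = 1.131×10^11 m = 0.7559 AU.

0.756 AU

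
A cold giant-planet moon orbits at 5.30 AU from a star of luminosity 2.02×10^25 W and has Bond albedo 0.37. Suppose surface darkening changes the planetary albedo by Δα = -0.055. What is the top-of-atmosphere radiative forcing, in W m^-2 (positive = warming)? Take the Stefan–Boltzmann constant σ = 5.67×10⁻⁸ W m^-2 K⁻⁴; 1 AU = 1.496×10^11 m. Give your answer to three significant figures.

0.0352 W m^-2

d = 5.30 × 1.496×10^11 m = 7.929×10^11 m.
Spreading L over a sphere of radius d: S = 2.02×10^25/(4π·7.93×10^11²) = 2.557 W m^-2.
ΔF = −(S/4)Δα = −(2.557/4)×(-0.055) = 0.03516 W m^-2.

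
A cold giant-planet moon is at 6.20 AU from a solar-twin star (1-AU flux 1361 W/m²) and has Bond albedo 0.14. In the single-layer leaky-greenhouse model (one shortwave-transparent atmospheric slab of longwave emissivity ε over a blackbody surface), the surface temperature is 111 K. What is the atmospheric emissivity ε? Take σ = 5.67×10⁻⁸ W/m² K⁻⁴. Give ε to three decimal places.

0.231

Flux at the orbit: S = 1361/(6.20)² = 35.41 W/m².
Effective temperature: T_e = [S(1−α)/(4σ)]^(1/4) = 107.6 K.
Inverting T_s⁴ = 2T_e⁴/(2−ε): (T_e/T_s)⁴ = 0.8844, so ε = 2(1 − 0.8844) = 0.2312.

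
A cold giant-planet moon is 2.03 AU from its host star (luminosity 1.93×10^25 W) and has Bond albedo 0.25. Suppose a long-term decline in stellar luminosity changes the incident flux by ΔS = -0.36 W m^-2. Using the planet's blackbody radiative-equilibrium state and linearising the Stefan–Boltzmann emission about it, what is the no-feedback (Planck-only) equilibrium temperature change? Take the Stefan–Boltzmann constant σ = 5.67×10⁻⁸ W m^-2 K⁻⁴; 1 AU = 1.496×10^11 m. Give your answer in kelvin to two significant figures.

Orbital distance: d = 2.03 AU = 3.037×10^11 m.
Flux at the orbit: S = L/(4πd²) = 1.93×10^25/(4π·(3.04×10^11)²) = 16.65 W m^-2.
Reference equilibrium: T_e = [S(1−α)/(4σ)]^(1/4) = 86.14 K.
Only a fraction (1−α) is absorbed and it's spread over 4πR², so ΔF = (1−α)ΔS/4 = -0.06750 W m^-2.
Planck response: λ_P = 4σT_e³ = 4·5.67×10⁻⁸·(86.14)³ = 0.1450 W m^-2/K.
ΔT₀ = ΔF/λ_P = -0.06750/0.1450 = -0.466 K.

-0.47 kelvin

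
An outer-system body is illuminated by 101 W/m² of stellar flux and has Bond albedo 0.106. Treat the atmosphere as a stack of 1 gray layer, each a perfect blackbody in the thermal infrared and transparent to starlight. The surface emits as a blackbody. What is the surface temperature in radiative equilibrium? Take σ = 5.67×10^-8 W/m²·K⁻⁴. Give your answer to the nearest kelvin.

Top-of-atmosphere balance: σT_e⁴ = S(1−α)/4 = 22.57 W/m² → T_e = 141.3 K.
Layer-by-layer balance gives σT_s⁴ = (N+1)σT_e⁴, so T_s = 2^¼·141.3 = 168.0 K.

168 K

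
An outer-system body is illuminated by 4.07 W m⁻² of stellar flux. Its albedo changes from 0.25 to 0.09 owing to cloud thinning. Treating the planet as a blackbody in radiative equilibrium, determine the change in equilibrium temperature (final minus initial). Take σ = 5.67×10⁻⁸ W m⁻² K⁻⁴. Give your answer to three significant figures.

3.00 K

With α = 0.25, T₁ = 60.57 K.
Final:   T₂ = [S(1−0.09)/(4σ)]^(1/4) = 63.57 K.
ΔT = T₂ − T₁ = 3.000 K.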